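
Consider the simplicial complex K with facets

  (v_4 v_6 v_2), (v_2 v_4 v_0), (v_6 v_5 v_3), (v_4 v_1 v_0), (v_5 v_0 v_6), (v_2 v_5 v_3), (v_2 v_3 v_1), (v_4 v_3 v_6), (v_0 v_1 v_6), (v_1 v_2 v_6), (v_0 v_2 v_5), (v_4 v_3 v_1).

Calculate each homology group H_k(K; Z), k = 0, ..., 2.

H_0 = Z,  H_1 = Z_2,  H_2 = 0.

K has 7 vertices, 18 edges, 12 triangles.
rank ∂_0 = 0, rank ∂_1 = 6 ⇒ b_0 = 7 − 0 − 6 = 1; all invariant factors of ∂_1 are 1 so no torsion. So H_0 = Z.
rank ∂_1 = 6, rank ∂_2 = 12 ⇒ b_1 = 18 − 6 − 12 = 0; ∂_2 has invariant factor(s) [2] giving torsion. So H_1 = Z_2.
rank ∂_2 = 12, rank ∂_3 = 0 ⇒ b_2 = 12 − 12 − 0 = 0. So H_2 = 0.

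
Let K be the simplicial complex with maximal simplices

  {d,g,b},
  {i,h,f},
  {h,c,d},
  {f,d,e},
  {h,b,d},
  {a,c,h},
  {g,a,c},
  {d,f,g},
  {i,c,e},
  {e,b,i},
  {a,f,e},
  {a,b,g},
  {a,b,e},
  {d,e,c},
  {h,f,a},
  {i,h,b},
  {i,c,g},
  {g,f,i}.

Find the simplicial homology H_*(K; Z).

Order the vertices as a < b < c < d < e < f < g < h < i. Listing each simplex with vertices in this order, K has dimension 2 with simplices:

  0-simplices (9): a, b, c, d, e, f, g, h, i
  1-simplices (27): ab, ac, ae, af, ag, ah, bd, be, bg, bh, bi, cd, ce, cg, ch, ci, de, df, dg, dh, ef, ei, fg, fh, fi, gi, hi
  2-simplices (18): abe, abg, acg, ach, aef, afh, bdg, bdh, bei, bhi, cde, cdh, cei, cgi, def, dfg, fgi, fhi

so the chain groups are C_0 ≅ Z^9, C_1 ≅ Z^27, C_2 ≅ Z^18.

The boundary map ∂_1: C_1 → C_0 maps an edge to its endpoints' difference, ∂[p,q] = q − p.
The resulting 9×27 matrix has rank 8, and its Smith normal form has invariant factors (1,1,1,1,1,1,1,1).

∂_2: C_2 → C_1 acts by ∂[p,q,r] = [q,r] − [p,r] + [p,q]. For instance
  ∂abe = be − ae + ab,
  ∂bdg = dg − bg + bd.
The 27×18 boundary matrix has rank 17 and Smith normal form diag(1,1,1,1,1,1,1,1,1,1,1,1,1,1,1,1,1).

Reading off H_k = ker ∂_k / im ∂_{k+1}:

  H_0: rank C_0 − rank ∂_1 = 9 − 8 = 1, and the invariant factors of ∂_1 are all 1, so H_0 = Z.
  H_1: rank ker ∂_1 − rank ∂_2 = (27 − 8) − 17 = 2, and the invariant factors of ∂_2 are all 1, so H_1 = Z^2.
  H_2: rank ker ∂_2 − rank ∂_3 = (18 − 17) − 0 = 1, and there is no ∂_3, so H_2 = Z.

As a check, the Euler characteristic is 9 − 27 + 18 = 0, which agrees with 1 − 2 + 1 = 0.

H_0 ≅ Z,  H_1 ≅ Z^2,  H_2 ≅ Z.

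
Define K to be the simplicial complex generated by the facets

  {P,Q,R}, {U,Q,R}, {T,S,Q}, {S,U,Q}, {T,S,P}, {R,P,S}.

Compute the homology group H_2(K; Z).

H_2 ≅ 0.

Order the vertices as P < Q < R < S < T < U. Listing each simplex with vertices in this order, K has dimension 2 with simplices:

  0-simplices (6): P, Q, R, S, T, U
  1-simplices (12): PQ, PR, PS, PT, QR, QS, QT, QU, RS, RU, ST, SU
  2-simplices (6): PQR, PRS, PST, QRU, QST, QSU

Hence C_0 ≅ Z^6, C_1 ≅ Z^12, C_2 ≅ Z^6.

The boundary map ∂_1: C_1 → C_0 sends each edge [p,q] (with p < q) to q − p. For instance
  ∂RS = S − R.
The 6×12 boundary matrix has rank 5 and Smith normal form diag(1,1,1,1,1).

∂_2: C_2 → C_1 sends each 2-simplex [p,q,r] to [q,r] − [p,r] + [p,q]. For instance
  ∂PST = ST − PT + PS,
  ∂QSU = SU − QU + QS.
As a 12×6 matrix over Z this has rank 6, with invariant factors (1,1,1,1,1,1).

Computing H_k = (kernel of ∂_k) / (image of ∂_{k+1}):

  H_2: rank ker ∂_2 − rank ∂_3 = (6 − 6) − 0 = 0, and there is no ∂_3, so H_2 = 0.

(K is a triangulation of the cylinder S^1 x I.)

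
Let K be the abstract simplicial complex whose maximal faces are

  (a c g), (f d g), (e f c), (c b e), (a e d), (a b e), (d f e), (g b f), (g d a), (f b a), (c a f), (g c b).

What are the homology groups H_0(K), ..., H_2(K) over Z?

H_0 = Z,  H_1 = Z/2,  H_2 = 0.

K has 7 vertices, 18 edges, 12 triangles.
rank ∂_0 = 0, rank ∂_1 = 6 ⇒ b_0 = 7 − 0 − 6 = 1; all invariant factors of ∂_1 are 1 so no torsion. So H_0 = Z.
rank ∂_1 = 6, rank ∂_2 = 12 ⇒ b_1 = 18 − 6 − 12 = 0; ∂_2 has invariant factor(s) [2] giving torsion. So H_1 = Z/2.
rank ∂_2 = 12, rank ∂_3 = 0 ⇒ b_2 = 12 − 12 − 0 = 0. So H_2 = 0.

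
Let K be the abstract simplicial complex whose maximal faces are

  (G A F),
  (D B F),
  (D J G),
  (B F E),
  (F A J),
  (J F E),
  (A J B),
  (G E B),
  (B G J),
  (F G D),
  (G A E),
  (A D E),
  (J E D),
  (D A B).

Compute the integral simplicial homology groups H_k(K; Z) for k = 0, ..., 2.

H_0 ≅ Z,  H_1 ≅ Z^2,  H_2 ≅ Z.

We work with the vertex ordering A < B < D < E < F < G < J. The simplices of K, each written with vertices in increasing order, are:

  0-simplices (7): A, B, D, E, F, G, J
  1-simplices (21): AB, AD, AE, AF, AG, AJ, BD, BE, BF, BG, BJ, DE, DF, DG, DJ, EF, EG, EJ, FG, FJ, GJ
  2-simplices (14): ABD, ABJ, ADE, AEG, AFG, AFJ, BDF, BEF, BEG, BGJ, DEJ, DFG, DGJ, EFJ

so the chain groups are C_0 ≅ Z^7, C_1 ≅ Z^21, C_2 ≅ Z^14.

Boundary ∂_1: C_1 → C_0 maps an edge to its endpoints' difference, ∂[p,q] = q − p.
The resulting 7×21 matrix has rank 6, and its Smith normal form has invariant factors (1,1,1,1,1,1).

Boundary ∂_2: C_2 → C_1 maps a triangle to the signed sum of its edges. For instance
  ∂ADE = DE − AE + AD,
  ∂AFG = FG − AG + AF.
The 21×14 boundary matrix has rank 13 and Smith normal form diag(1,1,1,1,1,1,1,1,1,1,1,1,1).

Reading off H_k = ker ∂_k / im ∂_{k+1}:

  H_0: rank C_0 − rank ∂_1 = 7 − 6 = 1, and the invariant factors of ∂_1 are all 1, so H_0 = Z.
  H_1: rank ker ∂_1 − rank ∂_2 = (21 − 6) − 13 = 2, and the invariant factors of ∂_2 are all 1, so H_1 = Z^2.
  H_2: rank ker ∂_2 − rank ∂_3 = (14 − 13) − 0 = 1, and there is no ∂_3, so H_2 = Z.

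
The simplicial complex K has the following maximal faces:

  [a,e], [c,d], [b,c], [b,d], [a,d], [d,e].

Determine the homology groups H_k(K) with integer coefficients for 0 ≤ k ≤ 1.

Take the total order a < b < c < d < e on the vertex set. Then K (dimension 1) consists of the simplices:

  0-simplices (5): a, b, c, d, e
  1-simplices (6): ad, ae, bc, bd, cd, de

giving chain groups C_0 ≅ Z^5, C_1 ≅ Z^6.

The boundary map ∂_1: C_1 → C_0 is given by ∂[p,q] = [q] − [p].
As a 5×6 matrix over Z this has rank 4, with invariant factors (1,1,1,1).

Computing H_k = (kernel of ∂_k) / (image of ∂_{k+1}):

  H_0: rank C_0 − rank ∂_1 = 5 − 4 = 1, and the invariant factors of ∂_1 are all 1, so H_0 ≅ Z.
  H_1: rank ker ∂_1 − rank ∂_2 = (6 − 4) − 0 = 2, and there is no ∂_2, so H_1 ≅ Z^2.

(K is a triangulation of a wedge of 2 circles.)

H_0 ≅ Z,  H_1 ≅ Z^2.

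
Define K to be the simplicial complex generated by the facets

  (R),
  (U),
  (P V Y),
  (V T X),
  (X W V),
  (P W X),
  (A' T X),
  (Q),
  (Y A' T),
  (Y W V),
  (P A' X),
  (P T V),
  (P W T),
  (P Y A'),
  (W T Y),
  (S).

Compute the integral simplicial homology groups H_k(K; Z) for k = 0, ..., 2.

Fix the vertex order P < Q < R < S < T < U < V < W < X < Y < A' and write every simplex with vertices in increasing order. Then dim K = 2 and the simplices of K are:

  0-simplices (11): [P], [Q], [R], [S], [T], [U], [V], [W], [X], [Y], [A']
  1-simplices (18): [P,T], [P,V], [P,W], [P,X], [P,Y], [P,A'], [T,V], [T,W], [T,X], [T,Y], [T,A'], [V,W], [V,X], [V,Y], [W,X], [W,Y], [X,A'], [Y,A']
  2-simplices (12): [P,T,V], [P,T,W], [P,V,Y], [P,W,X], [P,X,A'], [P,Y,A'], [T,V,X], [T,W,Y], [T,X,A'], [T,Y,A'], [V,W,X], [V,W,Y]

giving chain groups C_0 ≅ Z^11, C_1 ≅ Z^18, C_2 ≅ Z^12.

∂_1: C_1 → C_0 sends each edge [p,q] (with p < q) to q − p. For instance
  ∂[X,A'] = [A'] − [X].
The 11×18 boundary matrix has rank 6 and Smith normal form diag(1,1,1,1,1,1).

Boundary ∂_2: C_2 → C_1 sends each 2-simplex [p,q,r] to [q,r] − [p,r] + [p,q]. For instance
  ∂[V,W,X] = [W,X] − [V,X] + [V,W],
  ∂[P,W,X] = [W,X] − [P,X] + [P,W].
As a 18×12 matrix over Z this has rank 12, with invariant factors (1,1,1,1,1,1,1,1,1,1,1,2).

From H_k ≅ ker(∂_k) / im(∂_{k+1}) we obtain:

  H_0: rank C_0 − rank ∂_1 = 11 − 6 = 5, and the invariant factors of ∂_1 are all 1, so H_0 = Z^5.
  H_1: rank ker ∂_1 − rank ∂_2 = (18 − 6) − 12 = 0, and ∂_2 has invariant factor 2 > 1, so H_1 = Z/2.
  H_2: rank ker ∂_2 − rank ∂_3 = (12 − 12) − 0 = 0, and there is no ∂_3, so H_2 = 0.

(K is a triangulation of the disjoint union of the real projective plane RP^2 and a set of 4 points.)

H_0 ≅ Z^5,  H_1 ≅ Z/2,  H_2 = 0.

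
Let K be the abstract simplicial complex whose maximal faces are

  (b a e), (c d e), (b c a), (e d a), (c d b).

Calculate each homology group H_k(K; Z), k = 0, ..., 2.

K has 5 vertices, 10 edges, 5 triangles.
rank ∂_0 = 0, rank ∂_1 = 4 ⇒ b_0 = 5 − 0 − 4 = 1; all invariant factors of ∂_1 are 1 so no torsion. So H_0 = Z.
rank ∂_1 = 4, rank ∂_2 = 5 ⇒ b_1 = 10 − 4 − 5 = 1; all invariant factors of ∂_2 are 1 so no torsion. So H_1 = Z.
rank ∂_2 = 5, rank ∂_3 = 0 ⇒ b_2 = 5 − 5 − 0 = 0. So H_2 = 0.

H_0 = Z,  H_1 = Z,  H_2 = 0.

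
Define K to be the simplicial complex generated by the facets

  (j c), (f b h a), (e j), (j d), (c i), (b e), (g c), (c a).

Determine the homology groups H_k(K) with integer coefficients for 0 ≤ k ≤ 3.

We work with the vertex ordering a < b < c < d < e < f < g < h < i < j. The simplices of K, each written with vertices in increasing order, are:

  0-simplices (10): a, b, c, d, e, f, g, h, i, j
  1-simplices (13): ab, ac, af, ah, be, bf, bh, cg, ci, cj, dj, ej, fh
  2-simplices (4): abf, abh, afh, bfh
  3-simplices (1): abfh

so the chain groups are C_0 ≅ Z^10, C_1 ≅ Z^13, C_2 ≅ Z^4, C_3 ≅ Z^1.

Boundary ∂_1: C_1 → C_0 sends each edge [p,q] (with p < q) to q − p. For instance
  ∂bf = f − b.
The resulting 10×13 matrix has rank 9, and its Smith normal form has invariant factors (1,1,1,1,1,1,1,1,1).

The boundary map ∂_2: C_2 → C_1 sends each 2-simplex [p,q,r] to [q,r] − [p,r] + [p,q]. For instance
  ∂bfh = fh − bh + bf,
  ∂abf = bf − af + ab.
The 13×4 boundary matrix has rank 3 and Smith normal form diag(1,1,1).

Boundary ∂_3: C_3 → C_2 sends each 3-simplex σ to the alternating sum Σ_i (−1)^i (σ with its i-th vertex removed). For instance
  ∂abfh = bfh − afh + abh − abf.
The 4×1 boundary matrix has rank 1 and Smith normal form diag(1).

From H_k ≅ ker(∂_k) / im(∂_{k+1}) we obtain:

  H_0: rank C_0 − rank ∂_1 = 10 − 9 = 1, and the invariant factors of ∂_1 are all 1, so H_0 = Z.
  H_1: rank ker ∂_1 − rank ∂_2 = (13 − 9) − 3 = 1, and the invariant factors of ∂_2 are all 1, so H_1 = Z.
  H_2: rank ker ∂_2 − rank ∂_3 = (4 − 3) − 1 = 0, and the invariant factors of ∂_3 are all 1, so H_2 = 0.
  H_3: rank ker ∂_3 − rank ∂_4 = (1 − 1) − 0 = 0, and there is no ∂_4, so H_3 = 0.

As a check, the Euler characteristic is 10 − 13 + 4 − 1 = 0, which agrees with 1 − 1 + 0 − 0 = 0.

H_0 ≅ Z,  H_1 ≅ Z,  H_2 = 0,  H_3 = 0.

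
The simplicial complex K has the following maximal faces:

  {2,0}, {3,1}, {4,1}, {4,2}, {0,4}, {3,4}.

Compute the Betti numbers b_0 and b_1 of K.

b_0 = 1, b_1 = 2.

Take the total order 0 < 1 < 2 < 3 < 4 on the vertex set. Then K (dimension 1) consists of the simplices:

  0-simplices (5): [0], [1], [2], [3], [4]
  1-simplices (6): [0,2], [0,4], [1,3], [1,4], [2,4], [3,4]

so the chain groups are C_0 ≅ Z^5, C_1 ≅ Z^6.

The boundary map ∂_1: C_1 → C_0 sends each edge [p,q] (with p < q) to q − p. For instance
  ∂[0,4] = [4] − [0].
The resulting 5×6 matrix has rank 4, and its Smith normal form has invariant factors (1,1,1,1).

Computing H_k = (kernel of ∂_k) / (image of ∂_{k+1}):

  H_0: rank C_0 − rank ∂_1 = 5 − 4 = 1, and the invariant factors of ∂_1 are all 1, so H_0 = Z.
  H_1: rank ker ∂_1 − rank ∂_2 = (6 − 4) − 0 = 2, and there is no ∂_2, so H_1 = Z^2.

Hence the Betti numbers are b_0 = 1, b_1 = 2.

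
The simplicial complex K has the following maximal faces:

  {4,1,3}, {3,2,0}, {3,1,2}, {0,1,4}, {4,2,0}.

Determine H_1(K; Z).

Fix the vertex order 0 < 1 < 2 < 3 < 4 and write every simplex with vertices in increasing order. Then dim K = 2 and the simplices of K are:

  0-simplices (5): [0], [1], [2], [3], [4]
  1-simplices (10): [0,1], [0,2], [0,3], [0,4], [1,2], [1,3], [1,4], [2,3], [2,4], [3,4]
  2-simplices (5): [0,1,4], [0,2,3], [0,2,4], [1,2,3], [1,3,4]

giving chain groups C_0 ≅ Z^5, C_1 ≅ Z^10, C_2 ≅ Z^5.

The boundary map ∂_1: C_1 → C_0 is given by ∂[p,q] = [q] − [p]. For instance
  ∂[2,4] = [4] − [2].
This gives a 5×10 integer matrix of rank 4; reducing to Smith normal form yields diagonal entries (1,1,1,1).

The boundary map ∂_2: C_2 → C_1 acts by ∂[p,q,r] = [q,r] − [p,r] + [p,q]. For instance
  ∂[0,2,3] = [2,3] − [0,3] + [0,2],
  ∂[1,3,4] = [3,4] − [1,4] + [1,3].
The 10×5 boundary matrix has rank 5 and Smith normal form diag(1,1,1,1,1).

Reading off H_k = ker ∂_k / im ∂_{k+1}:

  H_1: rank ker ∂_1 − rank ∂_2 = (10 − 4) − 5 = 1, and the invariant factors of ∂_2 are all 1, so H_1 = Z.

(K is a triangulation of the Möbius band.)

H_1 ≅ Z.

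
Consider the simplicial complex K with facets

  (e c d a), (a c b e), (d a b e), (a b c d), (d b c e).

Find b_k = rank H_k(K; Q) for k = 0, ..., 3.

b_0 = 1, b_1 = 0, b_2 = 0, b_3 = 1.

K has 5 vertices, 10 edges, 10 triangles, 5 3-simplices.
rank ∂_0 = 0, rank ∂_1 = 4 ⇒ b_0 = 5 − 0 − 4 = 1; all invariant factors of ∂_1 are 1 so no torsion. So H_0 = Z.
rank ∂_1 = 4, rank ∂_2 = 6 ⇒ b_1 = 10 − 4 − 6 = 0; all invariant factors of ∂_2 are 1 so no torsion. So H_1 = 0.
rank ∂_2 = 6, rank ∂_3 = 4 ⇒ b_2 = 10 − 6 − 4 = 0; all invariant factors of ∂_3 are 1 so no torsion. So H_2 = 0.
rank ∂_3 = 4, rank ∂_4 = 0 ⇒ b_3 = 5 − 4 − 0 = 1. So H_3 = Z.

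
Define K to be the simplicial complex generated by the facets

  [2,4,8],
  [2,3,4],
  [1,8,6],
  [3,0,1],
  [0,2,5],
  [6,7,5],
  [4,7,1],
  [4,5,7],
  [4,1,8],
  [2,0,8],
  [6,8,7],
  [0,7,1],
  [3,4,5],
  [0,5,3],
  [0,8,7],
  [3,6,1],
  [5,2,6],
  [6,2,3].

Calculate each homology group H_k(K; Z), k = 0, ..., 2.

Fix the vertex order 0 < 1 < 2 < 3 < 4 < 5 < 6 < 7 < 8 and write every simplex with vertices in increasing order. Then dim K = 2 and the simplices of K are:

  0-simplices (9): [0], [1], [2], [3], [4], [5], [6], [7], [8]
  1-simplices (27): (27 of them)
  2-simplices (18): [0,1,3], [0,1,7], [0,2,5], [0,2,8], [0,3,5], [0,7,8], [1,3,6], [1,4,7], [1,4,8], [1,6,8], [2,3,4], [2,3,6], [2,4,8], [2,5,6], [3,4,5], [4,5,7], [5,6,7], [6,7,8]

Hence C_0 ≅ Z^9, C_1 ≅ Z^27, C_2 ≅ Z^18.

The boundary map ∂_1: C_1 → C_0 maps an edge to its endpoints' difference, ∂[p,q] = q − p. For instance
  ∂[0,5] = [5] − [0].
This gives a 9×27 integer matrix of rank 8; reducing to Smith normal form yields diagonal entries (1,1,1,1,1,1,1,1).

The boundary map ∂_2: C_2 → C_1 maps a triangle to the signed sum of its edges. For instance
  ∂[2,5,6] = [5,6] − [2,6] + [2,5],
  ∂[2,3,4] = [3,4] − [2,4] + [2,3].
This gives a 27×18 integer matrix of rank 18; reducing to Smith normal form yields diagonal entries (1,1,1,1,1,1,1,1,1,1,1,1,1,1,1,1,1,2).

Reading off H_k = ker ∂_k / im ∂_{k+1}:

  H_0: rank C_0 − rank ∂_1 = 9 − 8 = 1, and the invariant factors of ∂_1 are all 1, so H_0 ≅ Z.
  H_1: rank ker ∂_1 − rank ∂_2 = (27 − 8) − 18 = 1, and ∂_2 has invariant factor 2 > 1, so H_1 ≅ Z ⊕ Z/2Z.
  H_2: rank ker ∂_2 − rank ∂_3 = (18 − 18) − 0 = 0, and there is no ∂_3, so H_2 ≅ 0.

As a check, the Euler characteristic is 9 − 27 + 18 = 0, which agrees with 1 − 1 + 0 = 0.

H_0 = Z,  H_1 = Z ⊕ Z/2Z,  H_2 = 0.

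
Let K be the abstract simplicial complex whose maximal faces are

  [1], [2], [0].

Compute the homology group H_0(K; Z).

Order the vertices as 0 < 1 < 2. Listing each simplex with vertices in this order, K has dimension 0 with simplices:

  0-simplices (3): [0], [1], [2]

giving chain groups C_0 ≅ Z^3.

From H_k ≅ ker(∂_k) / im(∂_{k+1}) we obtain:

  H_0: rank C_0 − rank ∂_1 = 3 − 0 = 3, and there is no ∂_1, so H_0 ≅ Z^3.

H_0 ≅ Z^3.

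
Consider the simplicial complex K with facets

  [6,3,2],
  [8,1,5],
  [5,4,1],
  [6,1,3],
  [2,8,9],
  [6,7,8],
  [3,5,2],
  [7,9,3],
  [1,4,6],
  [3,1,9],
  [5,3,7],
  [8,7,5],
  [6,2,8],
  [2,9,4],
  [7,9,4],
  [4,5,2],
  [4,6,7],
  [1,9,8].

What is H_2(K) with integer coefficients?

H_2 ≅ Z.

Order the vertices as 1 < 2 < 3 < 4 < 5 < 6 < 7 < 8 < 9. Listing each simplex with vertices in this order, K has dimension 2 with simplices:

  0-simplices (9): [1], [2], [3], [4], [5], [6], [7], [8], [9]
  1-simplices (27): (27 of them)
  2-simplices (18): [1,3,6], [1,3,9], [1,4,5], [1,4,6], [1,5,8], [1,8,9], [2,3,5], [2,3,6], [2,4,5], [2,4,9], [2,6,8], [2,8,9], [3,5,7], [3,7,9], [4,6,7], [4,7,9], [5,7,8], [6,7,8]

giving chain groups C_0 ≅ Z^9, C_1 ≅ Z^27, C_2 ≅ Z^18.

∂_1: C_1 → C_0 is given by ∂[p,q] = [q] − [p]. For instance
  ∂[1,6] = [6] − [1].
The 9×27 boundary matrix has rank 8 and Smith normal form diag(1,1,1,1,1,1,1,1).

The boundary map ∂_2: C_2 → C_1 maps a triangle to the signed sum of its edges. For instance
  ∂[2,4,9] = [4,9] − [2,9] + [2,4],
  ∂[3,5,7] = [5,7] − [3,7] + [3,5].
This gives a 27×18 integer matrix of rank 17; reducing to Smith normal form yields diagonal entries (1,1,1,1,1,1,1,1,1,1,1,1,1,1,1,1,1).

Now H_k = ker ∂_k / im ∂_{k+1}, so:

  H_2: rank ker ∂_2 − rank ∂_3 = (18 − 17) − 0 = 1, and there is no ∂_3, so H_2 ≅ Z.

(K is a triangulation of the torus T^2.)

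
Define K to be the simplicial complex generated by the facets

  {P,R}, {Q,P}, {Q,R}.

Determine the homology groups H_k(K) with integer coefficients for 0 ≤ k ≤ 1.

Fix the vertex order P < Q < R and write every simplex with vertices in increasing order. Then dim K = 1 and the simplices of K are:

  0-simplices (3): P, Q, R
  1-simplices (3): PQ, PR, QR

giving chain groups C_0 ≅ Z^3, C_1 ≅ Z^3.

The boundary map ∂_1: C_1 → C_0 sends each edge [p,q] (with p < q) to q − p. For instance
  ∂PR = R − P.
As a 3×3 matrix over Z this has rank 2, with invariant factors (1,1).

Now H_k = ker ∂_k / im ∂_{k+1}, so:

  H_0: rank C_0 − rank ∂_1 = 3 − 2 = 1, and the invariant factors of ∂_1 are all 1, so H_0 = Z.
  H_1: rank ker ∂_1 − rank ∂_2 = (3 − 2) − 0 = 1, and there is no ∂_2, so H_1 = Z.

(K is a triangulation of the circle S^1.)

H_0 = Z,  H_1 = Z.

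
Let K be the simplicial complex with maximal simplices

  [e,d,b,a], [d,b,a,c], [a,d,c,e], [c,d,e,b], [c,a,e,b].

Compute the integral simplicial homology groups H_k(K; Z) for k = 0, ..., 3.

We work with the vertex ordering a < b < c < d < e. The simplices of K, each written with vertices in increasing order, are:

  0-simplices (5): a, b, c, d, e
  1-simplices (10): ab, ac, ad, ae, bc, bd, be, cd, ce, de
  2-simplices (10): abc, abd, abe, acd, ace, ade, bcd, bce, bde, cde
  3-simplices (5): abcd, abce, abde, acde, bcde

giving chain groups C_0 ≅ Z^5, C_1 ≅ Z^10, C_2 ≅ Z^10, C_3 ≅ Z^5.

The boundary map ∂_1: C_1 → C_0 sends each edge [p,q] (with p < q) to q − p. For instance
  ∂cd = d − c.
As a 5×10 matrix over Z this has rank 4, with invariant factors (1,1,1,1).

Boundary ∂_2: C_2 → C_1 sends each 2-simplex [p,q,r] to [q,r] − [p,r] + [p,q]. For instance
  ∂abe = be − ae + ab,
  ∂ace = ce − ae + ac.
The resulting 10×10 matrix has rank 6, and its Smith normal form has invariant factors (1,1,1,1,1,1).

Boundary ∂_3: C_3 → C_2 sends each 3-simplex σ to the alternating sum Σ_i (−1)^i (σ with its i-th vertex removed). For instance
  ∂bcde = cde − bde + bce − bcd,
  ∂acde = cde − ade + ace − acd.
The resulting 10×5 matrix has rank 4, and its Smith normal form has invariant factors (1,1,1,1).

Reading off H_k = ker ∂_k / im ∂_{k+1}:

  H_0: rank C_0 − rank ∂_1 = 5 − 4 = 1, and the invariant factors of ∂_1 are all 1, so H_0 ≅ Z.
  H_1: rank ker ∂_1 − rank ∂_2 = (10 − 4) − 6 = 0, and the invariant factors of ∂_2 are all 1, so H_1 ≅ 0.
  H_2: rank ker ∂_2 − rank ∂_3 = (10 − 6) − 4 = 0, and the invariant factors of ∂_3 are all 1, so H_2 ≅ 0.
  H_3: rank ker ∂_3 − rank ∂_4 = (5 − 4) − 0 = 1, and there is no ∂_4, so H_3 ≅ Z.

As a check, the Euler characteristic is 5 − 10 + 10 − 5 = 0, which agrees with 1 − 0 + 0 − 1 = 0.
(K is a triangulation of the 3-sphere S^3.)

H_0 ≅ Z,  H_1 = 0,  H_2 = 0,  H_3 ≅ Z.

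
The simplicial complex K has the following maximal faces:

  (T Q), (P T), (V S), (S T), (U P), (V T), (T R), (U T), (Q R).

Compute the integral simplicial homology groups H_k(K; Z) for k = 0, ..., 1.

We work with the vertex ordering P < Q < R < S < T < U < V. The simplices of K, each written with vertices in increasing order, are:

  0-simplices (7): P, Q, R, S, T, U, V
  1-simplices (9): PT, PU, QR, QT, RT, ST, SV, TU, TV

so the chain groups are C_0 ≅ Z^7, C_1 ≅ Z^9.

Boundary ∂_1: C_1 → C_0 sends each edge [p,q] (with p < q) to q − p. For instance
  ∂TV = V − T.
The 7×9 boundary matrix has rank 6 and Smith normal form diag(1,1,1,1,1,1).

Now H_k = ker ∂_k / im ∂_{k+1}, so:

  H_0: rank C_0 − rank ∂_1 = 7 − 6 = 1, and the invariant factors of ∂_1 are all 1, so H_0 = Z.
  H_1: rank ker ∂_1 − rank ∂_2 = (9 − 6) − 0 = 3, and there is no ∂_2, so H_1 = Z^3.

As a check, the Euler characteristic is 7 − 9 = -2, which agrees with 1 − 3 = -2.
(K is a triangulation of a wedge of 3 circles.)

H_0 = Z,  H_1 = Z^3.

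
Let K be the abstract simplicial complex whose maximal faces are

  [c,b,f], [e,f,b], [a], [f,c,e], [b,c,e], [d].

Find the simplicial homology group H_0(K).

Fix the vertex order a < b < c < d < e < f and write every simplex with vertices in increasing order. Then dim K = 2 and the simplices of K are:

  0-simplices (6): a, b, c, d, e, f
  1-simplices (6): bc, be, bf, ce, cf, ef
  2-simplices (4): bce, bcf, bef, cef

Hence C_0 ≅ Z^6, C_1 ≅ Z^6, C_2 ≅ Z^4.

The boundary map ∂_1: C_1 → C_0 sends each edge [p,q] (with p < q) to q − p. For instance
  ∂ef = f − e.
The resulting 6×6 matrix has rank 3, and its Smith normal form has invariant factors (1,1,1).

The boundary map ∂_2: C_2 → C_1 maps a triangle to the signed sum of its edges. For instance
  ∂bcf = cf − bf + bc,
  ∂cef = ef − cf + ce.
This gives a 6×4 integer matrix of rank 3; reducing to Smith normal form yields diagonal entries (1,1,1).

Now H_k = ker ∂_k / im ∂_{k+1}, so:

  H_0: rank C_0 − rank ∂_1 = 6 − 3 = 3, and the invariant factors of ∂_1 are all 1, so H_0 ≅ Z^3.

H_0 = Z^3.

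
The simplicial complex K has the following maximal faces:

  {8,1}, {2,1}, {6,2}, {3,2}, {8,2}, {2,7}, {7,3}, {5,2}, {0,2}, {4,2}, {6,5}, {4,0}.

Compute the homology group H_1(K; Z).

Order the vertices as 0 < 1 < 2 < 3 < 4 < 5 < 6 < 7 < 8. Listing each simplex with vertices in this order, K has dimension 1 with simplices:

  0-simplices (9): [0], [1], [2], [3], [4], [5], [6], [7], [8]
  1-simplices (12): [0,2], [0,4], [1,2], [1,8], [2,3], [2,4], [2,5], [2,6], [2,7], [2,8], [3,7], [5,6]

so the chain groups are C_0 ≅ Z^9, C_1 ≅ Z^12.

∂_1: C_1 → C_0 is given by ∂[p,q] = [q] − [p].
The 9×12 boundary matrix has rank 8 and Smith normal form diag(1,1,1,1,1,1,1,1).

Reading off H_k = ker ∂_k / im ∂_{k+1}:

  H_1: rank ker ∂_1 − rank ∂_2 = (12 − 8) − 0 = 4, and there is no ∂_2, so H_1 = Z^4.

H_1 = Z^4.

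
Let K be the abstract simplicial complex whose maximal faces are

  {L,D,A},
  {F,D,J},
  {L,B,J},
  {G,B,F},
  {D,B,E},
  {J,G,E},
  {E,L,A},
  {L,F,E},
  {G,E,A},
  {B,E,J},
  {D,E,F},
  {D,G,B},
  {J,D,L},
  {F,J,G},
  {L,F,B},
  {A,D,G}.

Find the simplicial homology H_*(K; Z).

Take the total order A < B < D < E < F < G < J < L on the vertex set. Then K (dimension 2) consists of the simplices:

  0-simplices (8): A, B, D, E, F, G, J, L
  1-simplices (24): AD, AE, AG, AL, BD, BE, BF, BG, BJ, BL, DE, DF, DG, DJ, DL, EF, EG, EJ, EL, FG, FJ, FL, GJ, JL
  2-simplices (16): ADG, ADL, AEG, AEL, BDE, BDG, BEJ, BFG, BFL, BJL, DEF, DFJ, DJL, EFL, EGJ, FGJ

so the chain groups are C_0 ≅ Z^8, C_1 ≅ Z^24, C_2 ≅ Z^16.

Boundary ∂_1: C_1 → C_0 is given by ∂[p,q] = [q] − [p]. For instance
  ∂AE = E − A.
The resulting 8×24 matrix has rank 7, and its Smith normal form has invariant factors (1,1,1,1,1,1,1).

Boundary ∂_2: C_2 → C_1 acts by ∂[p,q,r] = [q,r] − [p,r] + [p,q]. For instance
  ∂BFL = FL − BL + BF,
  ∂BEJ = EJ − BJ + BE.
As a 24×16 matrix over Z this has rank 15, with invariant factors (1,1,1,1,1,1,1,1,1,1,1,1,1,1,1).

From H_k ≅ ker(∂_k) / im(∂_{k+1}) we obtain:

  H_0: rank C_0 − rank ∂_1 = 8 − 7 = 1, and the invariant factors of ∂_1 are all 1, so H_0 = Z.
  H_1: rank ker ∂_1 − rank ∂_2 = (24 − 7) − 15 = 2, and the invariant factors of ∂_2 are all 1, so H_1 = Z^2.
  H_2: rank ker ∂_2 − rank ∂_3 = (16 − 15) − 0 = 1, and there is no ∂_3, so H_2 = Z.

As a check, the Euler characteristic is 8 − 24 + 16 = 0, which agrees with 1 − 2 + 1 = 0.
(K is a triangulation of the torus T^2.)

H_0 = Z,  H_1 = Z^2,  H_2 = Z.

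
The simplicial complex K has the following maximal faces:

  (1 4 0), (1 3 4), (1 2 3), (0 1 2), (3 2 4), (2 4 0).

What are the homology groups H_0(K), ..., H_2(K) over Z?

H_0 ≅ Z,  H_1 = 0,  H_2 ≅ Z.

K has 5 vertices, 9 edges, 6 triangles.
rank ∂_0 = 0, rank ∂_1 = 4 ⇒ b_0 = 5 − 0 − 4 = 1; all invariant factors of ∂_1 are 1 so no torsion. So H_0 ≅ Z.
rank ∂_1 = 4, rank ∂_2 = 5 ⇒ b_1 = 9 − 4 − 5 = 0; all invariant factors of ∂_2 are 1 so no torsion. So H_1 ≅ 0.
rank ∂_2 = 5, rank ∂_3 = 0 ⇒ b_2 = 6 − 5 − 0 = 1. So H_2 ≅ Z.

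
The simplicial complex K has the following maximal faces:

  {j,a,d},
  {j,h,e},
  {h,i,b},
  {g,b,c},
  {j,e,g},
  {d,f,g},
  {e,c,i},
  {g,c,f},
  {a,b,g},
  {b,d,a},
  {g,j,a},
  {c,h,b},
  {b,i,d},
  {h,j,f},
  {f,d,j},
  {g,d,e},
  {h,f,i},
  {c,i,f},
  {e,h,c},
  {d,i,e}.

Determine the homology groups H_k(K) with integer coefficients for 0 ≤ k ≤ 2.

H_0 = Z,  H_1 = Z ⊕ Z/2,  H_2 = 0.

Take the total order a < b < c < d < e < f < g < h < i < j on the vertex set. Then K (dimension 2) consists of the simplices:

  0-simplices (10): a, b, c, d, e, f, g, h, i, j
  1-simplices (30): ab, ad, ag, aj, bc, bd, bg, bh, bi, ce, cf, cg, ch, ci, de, df, dg, di, dj, eg, eh, ei, ej, fg, fh, fi, fj, gj, hi, hj
  2-simplices (20): abd, abg, adj, agj, bcg, bch, bdi, bhi, ceh, cei, cfg, cfi, deg, dei, dfg, dfj, egj, ehj, fhi, fhj

Hence C_0 ≅ Z^10, C_1 ≅ Z^30, C_2 ≅ Z^20.

Boundary ∂_1: C_1 → C_0 is given by ∂[p,q] = [q] − [p]. For instance
  ∂aj = j − a.
The resulting 10×30 matrix has rank 9, and its Smith normal form has invariant factors (1,1,1,1,1,1,1,1,1).

∂_2: C_2 → C_1 maps a triangle to the signed sum of its edges. For instance
  ∂cfg = fg − cg + cf,
  ∂bcg = cg − bg + bc.
The resulting 30×20 matrix has rank 20, and its Smith normal form has invariant factors (1,1,1,1,1,1,1,1,1,1,1,1,1,1,1,1,1,1,1,2).

From H_k ≅ ker(∂_k) / im(∂_{k+1}) we obtain:

  H_0: rank C_0 − rank ∂_1 = 10 − 9 = 1, and the invariant factors of ∂_1 are all 1, so H_0 = Z.
  H_1: rank ker ∂_1 − rank ∂_2 = (30 − 9) − 20 = 1, and ∂_2 has invariant factor 2 > 1, so H_1 = Z ⊕ Z/2.
  H_2: rank ker ∂_2 − rank ∂_3 = (20 − 20) − 0 = 0, and there is no ∂_3, so H_2 = 0.

As a check, the Euler characteristic is 10 − 30 + 20 = 0, which agrees with 1 − 1 + 0 = 0.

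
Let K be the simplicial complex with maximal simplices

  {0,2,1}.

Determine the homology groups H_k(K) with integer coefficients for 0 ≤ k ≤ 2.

H_0 ≅ Z,  H_1 = 0,  H_2 = 0.

Order the vertices as 0 < 1 < 2. Listing each simplex with vertices in this order, K has dimension 2 with simplices:

  0-simplices (3): [0], [1], [2]
  1-simplices (3): [0,1], [0,2], [1,2]
  2-simplices (1): [0,1,2]

Hence C_0 ≅ Z^3, C_1 ≅ Z^3, C_2 ≅ Z^1.

The boundary map ∂_1: C_1 → C_0 sends each edge [p,q] (with p < q) to q − p.
The 3×3 boundary matrix has rank 2 and Smith normal form diag(1,1).

Boundary ∂_2: C_2 → C_1 sends each 2-simplex [p,q,r] to [q,r] − [p,r] + [p,q]. For instance
  ∂[0,1,2] = [1,2] − [0,2] + [0,1].
The resulting 3×1 matrix has rank 1, and its Smith normal form has invariant factors (1).

Now H_k = ker ∂_k / im ∂_{k+1}, so:

  H_0: rank C_0 − rank ∂_1 = 3 − 2 = 1, and the invariant factors of ∂_1 are all 1, so H_0 ≅ Z.
  H_1: rank ker ∂_1 − rank ∂_2 = (3 − 2) − 1 = 0, and the invariant factors of ∂_2 are all 1, so H_1 ≅ 0.
  H_2: rank ker ∂_2 − rank ∂_3 = (1 − 1) − 0 = 0, and there is no ∂_3, so H_2 ≅ 0.

As a check, the Euler characteristic is 3 − 3 + 1 = 1, which agrees with 1 − 0 + 0 = 1.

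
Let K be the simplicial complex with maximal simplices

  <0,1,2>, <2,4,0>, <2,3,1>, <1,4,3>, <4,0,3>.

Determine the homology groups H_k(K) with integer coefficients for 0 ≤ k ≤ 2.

Take the total order 0 < 1 < 2 < 3 < 4 on the vertex set. Then K (dimension 2) consists of the simplices:

  0-simplices (5): [0], [1], [2], [3], [4]
  1-simplices (10): [0,1], [0,2], [0,3], [0,4], [1,2], [1,3], [1,4], [2,3], [2,4], [3,4]
  2-simplices (5): [0,1,2], [0,2,4], [0,3,4], [1,2,3], [1,3,4]

Hence C_0 ≅ Z^5, C_1 ≅ Z^10, C_2 ≅ Z^5.

∂_1: C_1 → C_0 sends each edge [p,q] (with p < q) to q − p. For instance
  ∂[0,2] = [2] − [0].
As a 5×10 matrix over Z this has rank 4, with invariant factors (1,1,1,1).

The boundary map ∂_2: C_2 → C_1 maps a triangle to the signed sum of its edges. For instance
  ∂[0,3,4] = [3,4] − [0,4] + [0,3],
  ∂[0,1,2] = [1,2] − [0,2] + [0,1].
This gives a 10×5 integer matrix of rank 5; reducing to Smith normal form yields diagonal entries (1,1,1,1,1).

From H_k ≅ ker(∂_k) / im(∂_{k+1}) we obtain:

  H_0: rank C_0 − rank ∂_1 = 5 − 4 = 1, and the invariant factors of ∂_1 are all 1, so H_0 ≅ Z.
  H_1: rank ker ∂_1 − rank ∂_2 = (10 − 4) − 5 = 1, and the invariant factors of ∂_2 are all 1, so H_1 ≅ Z.
  H_2: rank ker ∂_2 − rank ∂_3 = (5 − 5) − 0 = 0, and there is no ∂_3, so H_2 ≅ 0.

As a check, the Euler characteristic is 5 − 10 + 5 = 0, which agrees with 1 − 1 + 0 = 0.

H_0 ≅ Z,  H_1 ≅ Z,  H_2 = 0.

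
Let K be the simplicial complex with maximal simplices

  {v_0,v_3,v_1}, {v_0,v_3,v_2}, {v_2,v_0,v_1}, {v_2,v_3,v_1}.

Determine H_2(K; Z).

Fix the vertex order v_0 < v_1 < v_2 < v_3 and write every simplex with vertices in increasing order. Then dim K = 2 and the simplices of K are:

  0-simplices (4): [v_0], [v_1], [v_2], [v_3]
  1-simplices (6): [v_0,v_1], [v_0,v_2], [v_0,v_3], [v_1,v_2], [v_1,v_3], [v_2,v_3]
  2-simplices (4): [v_0,v_1,v_2], [v_0,v_1,v_3], [v_0,v_2,v_3], [v_1,v_2,v_3]

Hence C_0 ≅ Z^4, C_1 ≅ Z^6, C_2 ≅ Z^4.

∂_1: C_1 → C_0 maps an edge to its endpoints' difference, ∂[p,q] = q − p. For instance
  ∂[v_1,v_3] = [v_3] − [v_1].
This gives a 4×6 integer matrix of rank 3; reducing to Smith normal form yields diagonal entries (1,1,1).

Boundary ∂_2: C_2 → C_1 sends each 2-simplex [p,q,r] to [q,r] − [p,r] + [p,q]. For instance
  ∂[v_0,v_1,v_3] = [v_1,v_3] − [v_0,v_3] + [v_0,v_1],
  ∂[v_1,v_2,v_3] = [v_2,v_3] − [v_1,v_3] + [v_1,v_2].
The resulting 6×4 matrix has rank 3, and its Smith normal form has invariant factors (1,1,1).

Computing H_k = (kernel of ∂_k) / (image of ∂_{k+1}):

  H_2: rank ker ∂_2 − rank ∂_3 = (4 − 3) − 0 = 1, and there is no ∂_3, so H_2 ≅ Z.

(K is a triangulation of the 2-sphere S^2.)

H_2 = Z.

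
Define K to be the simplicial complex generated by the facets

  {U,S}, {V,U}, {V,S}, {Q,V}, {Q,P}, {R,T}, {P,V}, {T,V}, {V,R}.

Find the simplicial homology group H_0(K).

We work with the vertex ordering P < Q < R < S < T < U < V. The simplices of K, each written with vertices in increasing order, are:

  0-simplices (7): P, Q, R, S, T, U, V
  1-simplices (9): PQ, PV, QV, RT, RV, SU, SV, TV, UV

so the chain groups are C_0 ≅ Z^7, C_1 ≅ Z^9.

The boundary map ∂_1: C_1 → C_0 is given by ∂[p,q] = [q] − [p].
This gives a 7×9 integer matrix of rank 6; reducing to Smith normal form yields diagonal entries (1,1,1,1,1,1).

Computing H_k = (kernel of ∂_k) / (image of ∂_{k+1}):

  H_0: rank C_0 − rank ∂_1 = 7 − 6 = 1, and the invariant factors of ∂_1 are all 1, so H_0 = Z.

H_0 = Z.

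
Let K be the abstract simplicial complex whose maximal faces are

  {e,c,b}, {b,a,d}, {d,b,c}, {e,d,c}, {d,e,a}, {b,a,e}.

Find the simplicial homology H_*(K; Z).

H_0 = Z,  H_1 = 0,  H_2 = Z.

Fix the vertex order a < b < c < d < e and write every simplex with vertices in increasing order. Then dim K = 2 and the simplices of K are:

  0-simplices (5): a, b, c, d, e
  1-simplices (9): ab, ad, ae, bc, bd, be, cd, ce, de
  2-simplices (6): abd, abe, ade, bcd, bce, cde

Hence C_0 ≅ Z^5, C_1 ≅ Z^9, C_2 ≅ Z^6.

∂_1: C_1 → C_0 sends each edge [p,q] (with p < q) to q − p.
The 5×9 boundary matrix has rank 4 and Smith normal form diag(1,1,1,1).

Boundary ∂_2: C_2 → C_1 acts by ∂[p,q,r] = [q,r] − [p,r] + [p,q]. For instance
  ∂bcd = cd − bd + bc,
  ∂cde = de − ce + cd.
The resulting 9×6 matrix has rank 5, and its Smith normal form has invariant factors (1,1,1,1,1).

Reading off H_k = ker ∂_k / im ∂_{k+1}:

  H_0: rank C_0 − rank ∂_1 = 5 − 4 = 1, and the invariant factors of ∂_1 are all 1, so H_0 = Z.
  H_1: rank ker ∂_1 − rank ∂_2 = (9 − 4) − 5 = 0, and the invariant factors of ∂_2 are all 1, so H_1 = 0.
  H_2: rank ker ∂_2 − rank ∂_3 = (6 − 5) − 0 = 1, and there is no ∂_3, so H_2 = Z.

As a check, the Euler characteristic is 5 − 9 + 6 = 2, which agrees with 1 − 0 + 1 = 2.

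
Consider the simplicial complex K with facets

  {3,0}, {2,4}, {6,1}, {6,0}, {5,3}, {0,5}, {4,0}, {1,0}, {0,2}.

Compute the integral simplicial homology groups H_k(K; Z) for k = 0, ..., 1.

Fix the vertex order 0 < 1 < 2 < 3 < 4 < 5 < 6 and write every simplex with vertices in increasing order. Then dim K = 1 and the simplices of K are:

  0-simplices (7): [0], [1], [2], [3], [4], [5], [6]
  1-simplices (9): [0,1], [0,2], [0,3], [0,4], [0,5], [0,6], [1,6], [2,4], [3,5]

so the chain groups are C_0 ≅ Z^7, C_1 ≅ Z^9.

Boundary ∂_1: C_1 → C_0 sends each edge [p,q] (with p < q) to q − p.
As a 7×9 matrix over Z this has rank 6, with invariant factors (1,1,1,1,1,1).

Now H_k = ker ∂_k / im ∂_{k+1}, so:

  H_0: rank C_0 − rank ∂_1 = 7 − 6 = 1, and the invariant factors of ∂_1 are all 1, so H_0 = Z.
  H_1: rank ker ∂_1 − rank ∂_2 = (9 − 6) − 0 = 3, and there is no ∂_2, so H_1 = Z^3.

As a check, the Euler characteristic is 7 − 9 = -2, which agrees with 1 − 3 = -2.

H_0 = Z,  H_1 = Z^3.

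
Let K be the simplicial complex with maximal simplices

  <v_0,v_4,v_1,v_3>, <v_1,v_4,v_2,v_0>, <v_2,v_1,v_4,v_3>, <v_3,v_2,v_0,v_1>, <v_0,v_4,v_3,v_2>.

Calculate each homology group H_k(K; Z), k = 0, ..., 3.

H_0 = Z,  H_1 = 0,  H_2 = 0,  H_3 = Z.

Take the total order v_0 < v_1 < v_2 < v_3 < v_4 on the vertex set. Then K (dimension 3) consists of the simplices:

  0-simplices (5): [v_0], [v_1], [v_2], [v_3], [v_4]
  1-simplices (10): [v_0,v_1], [v_0,v_2], [v_0,v_3], [v_0,v_4], [v_1,v_2], [v_1,v_3], [v_1,v_4], [v_2,v_3], [v_2,v_4], [v_3,v_4]
  2-simplices (10): [v_0,v_1,v_2], [v_0,v_1,v_3], [v_0,v_1,v_4], [v_0,v_2,v_3], [v_0,v_2,v_4], [v_0,v_3,v_4], [v_1,v_2,v_3], [v_1,v_2,v_4], [v_1,v_3,v_4], [v_2,v_3,v_4]
  3-simplices (5): [v_0,v_1,v_2,v_3], [v_0,v_1,v_2,v_4], [v_0,v_1,v_3,v_4], [v_0,v_2,v_3,v_4], [v_1,v_2,v_3,v_4]

giving chain groups C_0 ≅ Z^5, C_1 ≅ Z^10, C_2 ≅ Z^10, C_3 ≅ Z^5.

The boundary map ∂_1: C_1 → C_0 is given by ∂[p,q] = [q] − [p].
This gives a 5×10 integer matrix of rank 4; reducing to Smith normal form yields diagonal entries (1,1,1,1).

∂_2: C_2 → C_1 maps a triangle to the signed sum of its edges. For instance
  ∂[v_0,v_2,v_4] = [v_2,v_4] − [v_0,v_4] + [v_0,v_2],
  ∂[v_1,v_3,v_4] = [v_3,v_4] − [v_1,v_4] + [v_1,v_3].
This gives a 10×10 integer matrix of rank 6; reducing to Smith normal form yields diagonal entries (1,1,1,1,1,1).

∂_3: C_3 → C_2 sends each 3-simplex σ to the alternating sum Σ_i (−1)^i (σ with its i-th vertex removed). For instance
  ∂[v_0,v_1,v_3,v_4] = [v_1,v_3,v_4] − [v_0,v_3,v_4] + [v_0,v_1,v_4] − [v_0,v_1,v_3],
  ∂[v_0,v_1,v_2,v_3] = [v_1,v_2,v_3] − [v_0,v_2,v_3] + [v_0,v_1,v_3] − [v_0,v_1,v_2].
The 10×5 boundary matrix has rank 4 and Smith normal form diag(1,1,1,1).

Reading off H_k = ker ∂_k / im ∂_{k+1}:

  H_0: rank C_0 − rank ∂_1 = 5 − 4 = 1, and the invariant factors of ∂_1 are all 1, so H_0 ≅ Z.
  H_1: rank ker ∂_1 − rank ∂_2 = (10 − 4) − 6 = 0, and the invariant factors of ∂_2 are all 1, so H_1 ≅ 0.
  H_2: rank ker ∂_2 − rank ∂_3 = (10 − 6) − 4 = 0, and the invariant factors of ∂_3 are all 1, so H_2 ≅ 0.
  H_3: rank ker ∂_3 − rank ∂_4 = (5 − 4) − 0 = 1, and there is no ∂_4, so H_3 ≅ Z.

As a check, the Euler characteristic is 5 − 10 + 10 − 5 = 0, which agrees with 1 − 0 + 0 − 1 = 0.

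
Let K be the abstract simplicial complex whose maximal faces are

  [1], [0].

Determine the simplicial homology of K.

H_0 ≅ Z^2.

K has 2 vertices.
rank ∂_0 = 0, rank ∂_1 = 0 ⇒ b_0 = 2 − 0 − 0 = 2. So H_0 = Z^2.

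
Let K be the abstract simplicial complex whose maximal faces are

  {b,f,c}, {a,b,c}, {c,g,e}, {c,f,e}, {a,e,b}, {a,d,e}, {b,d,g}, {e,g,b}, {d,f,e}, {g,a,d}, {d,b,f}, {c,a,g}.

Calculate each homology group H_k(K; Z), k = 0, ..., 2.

H_0 = Z,  H_1 = Z/2,  H_2 = 0.

We work with the vertex ordering a < b < c < d < e < f < g. The simplices of K, each written with vertices in increasing order, are:

  0-simplices (7): a, b, c, d, e, f, g
  1-simplices (18): ab, ac, ad, ae, ag, bc, bd, be, bf, bg, ce, cf, cg, de, df, dg, ef, eg
  2-simplices (12): abc, abe, acg, ade, adg, bcf, bdf, bdg, beg, cef, ceg, def

Hence C_0 ≅ Z^7, C_1 ≅ Z^18, C_2 ≅ Z^12.

The boundary map ∂_1: C_1 → C_0 sends each edge [p,q] (with p < q) to q − p.
The 7×18 boundary matrix has rank 6 and Smith normal form diag(1,1,1,1,1,1).

Boundary ∂_2: C_2 → C_1 acts by ∂[p,q,r] = [q,r] − [p,r] + [p,q]. For instance
  ∂acg = cg − ag + ac,
  ∂ceg = eg − cg + ce.
As a 18×12 matrix over Z this has rank 12, with invariant factors (1,1,1,1,1,1,1,1,1,1,1,2).

Now H_k = ker ∂_k / im ∂_{k+1}, so:

  H_0: rank C_0 − rank ∂_1 = 7 − 6 = 1, and the invariant factors of ∂_1 are all 1, so H_0 ≅ Z.
  H_1: rank ker ∂_1 − rank ∂_2 = (18 − 6) − 12 = 0, and ∂_2 has invariant factor 2 > 1, so H_1 ≅ Z/2.
  H_2: rank ker ∂_2 − rank ∂_3 = (12 − 12) − 0 = 0, and there is no ∂_3, so H_2 ≅ 0.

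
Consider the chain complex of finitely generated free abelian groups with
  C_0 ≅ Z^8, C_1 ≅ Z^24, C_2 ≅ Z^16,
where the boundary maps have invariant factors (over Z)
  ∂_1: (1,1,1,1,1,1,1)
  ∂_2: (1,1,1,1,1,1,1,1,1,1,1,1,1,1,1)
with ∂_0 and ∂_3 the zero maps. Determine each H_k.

H_0: b_0 = 8 − 0 − 7 = 1; torsion from ∂_1 factors > 1: none. So H_0 = Z.
H_1: b_1 = 24 − 7 − 15 = 2; torsion from ∂_2 factors > 1: none. So H_1 = Z^2.
H_2: b_2 = 16 − 15 − 0 = 1; torsion from ∂_3 factors > 1: none. So H_2 = Z.

H_0 = Z,  H_1 = Z^2,  H_2 = Z.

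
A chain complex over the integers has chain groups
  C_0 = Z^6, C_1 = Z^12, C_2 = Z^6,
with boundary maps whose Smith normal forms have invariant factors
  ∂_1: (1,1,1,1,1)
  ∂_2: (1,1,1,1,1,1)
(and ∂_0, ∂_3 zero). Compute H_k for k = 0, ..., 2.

H_0 = Z,  H_1 = Z,  H_2 = 0.

H_0: b_0 = 6 − 0 − 5 = 1; torsion from ∂_1 factors > 1: none. So H_0 = Z.
H_1: b_1 = 12 − 5 − 6 = 1; torsion from ∂_2 factors > 1: none. So H_1 = Z.
H_2: b_2 = 6 − 6 − 0 = 0; torsion from ∂_3 factors > 1: none. So H_2 = 0.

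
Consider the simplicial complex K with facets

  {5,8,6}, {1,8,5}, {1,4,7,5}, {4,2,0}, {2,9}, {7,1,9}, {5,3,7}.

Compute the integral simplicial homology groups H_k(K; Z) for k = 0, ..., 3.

H_0 ≅ Z,  H_1 ≅ Z,  H_2 = 0,  H_3 = 0.

We work with the vertex ordering 0 < 1 < 2 < 3 < 4 < 5 < 6 < 7 < 8 < 9. The simplices of K, each written with vertices in increasing order, are:

  0-simplices (10): [0], [1], [2], [3], [4], [5], [6], [7], [8], [9]
  1-simplices (18): [0,2], [0,4], [1,4], [1,5], [1,7], [1,8], [1,9], [2,4], [2,9], [3,5], [3,7], [4,5], [4,7], [5,6], [5,7], [5,8], [6,8], [7,9]
  2-simplices (9): [0,2,4], [1,4,5], [1,4,7], [1,5,7], [1,5,8], [1,7,9], [3,5,7], [4,5,7], [5,6,8]
  3-simplices (1): [1,4,5,7]

giving chain groups C_0 ≅ Z^10, C_1 ≅ Z^18, C_2 ≅ Z^9, C_3 ≅ Z^1.

The boundary map ∂_1: C_1 → C_0 maps an edge to its endpoints' difference, ∂[p,q] = q − p.
This gives a 10×18 integer matrix of rank 9; reducing to Smith normal form yields diagonal entries (1,1,1,1,1,1,1,1,1).

∂_2: C_2 → C_1 sends each 2-simplex [p,q,r] to [q,r] − [p,r] + [p,q]. For instance
  ∂[4,5,7] = [5,7] − [4,7] + [4,5],
  ∂[0,2,4] = [2,4] − [0,4] + [0,2].
As a 18×9 matrix over Z this has rank 8, with invariant factors (1,1,1,1,1,1,1,1).

Boundary ∂_3: C_3 → C_2 sends each 3-simplex σ to the alternating sum Σ_i (−1)^i (σ with its i-th vertex removed). For instance
  ∂[1,4,5,7] = [4,5,7] − [1,5,7] + [1,4,7] − [1,4,5].
As a 9×1 matrix over Z this has rank 1, with invariant factors (1).

Computing H_k = (kernel of ∂_k) / (image of ∂_{k+1}):

  H_0: rank C_0 − rank ∂_1 = 10 − 9 = 1, and the invariant factors of ∂_1 are all 1, so H_0 = Z.
  H_1: rank ker ∂_1 − rank ∂_2 = (18 − 9) − 8 = 1, and the invariant factors of ∂_2 are all 1, so H_1 = Z.
  H_2: rank ker ∂_2 − rank ∂_3 = (9 − 8) − 1 = 0, and the invariant factors of ∂_3 are all 1, so H_2 = 0.
  H_3: rank ker ∂_3 − rank ∂_4 = (1 − 1) − 0 = 0, and there is no ∂_4, so H_3 = 0.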